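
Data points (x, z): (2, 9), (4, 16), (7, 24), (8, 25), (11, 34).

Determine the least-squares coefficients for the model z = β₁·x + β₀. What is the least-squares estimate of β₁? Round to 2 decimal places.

β₁ = 2.70

MᵀM·[β₁, β₀]ᵀ = Mᵀz reads: 254·β₁ + 32·β₀ = 824;  32·β₁ + 5·β₀ = 108.
(Σx·x = 254, Σx = 32, Σ1 = 5, Σx·z = 824, Σz = 108.)
Determinant 254·5 − 32² = 246.
β₁ = (824·5 − 32·108)/246 = 332/123; β₀ = (254·108 − 32·824)/246 = 532/123.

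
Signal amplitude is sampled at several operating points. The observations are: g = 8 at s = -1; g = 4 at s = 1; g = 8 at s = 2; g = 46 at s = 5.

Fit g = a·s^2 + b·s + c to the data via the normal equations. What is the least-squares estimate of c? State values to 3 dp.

c = 3.853

The normal equations are: 643·a + 133·b + 31·c = 1194;  133·a + 31·b + 7·c = 242;  31·a + 7·b + 4·c = 66.
Solving the 3×3 system (Gaussian elimination) gives a = 21/10, b = -311/150, c = 289/75.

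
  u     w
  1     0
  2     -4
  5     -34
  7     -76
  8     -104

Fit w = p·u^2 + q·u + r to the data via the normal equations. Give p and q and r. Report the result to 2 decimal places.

p = -2.10, q = 4.17, r = -2.82

Sums needed: Σu^2·u^2 = 7139, Σu^2·u = 989, Σu^2 = 143, Σu·u = 143, Σu = 23, Σ1 = 5.
Right-hand side: Σu^2·w = -11246, Σu·w = -1542, Σw = -218.
So XᵀX·[p, q, r]ᵀ = Xᵀw: [[7139, 989, 143]; [989, 143, 23]; [143, 23, 5]]·[p, q, r]ᵀ = [-11246, -1542, -218]ᵀ.
Row-reducing yields p = -1088/519, q = 2164/519, r = -1466/519.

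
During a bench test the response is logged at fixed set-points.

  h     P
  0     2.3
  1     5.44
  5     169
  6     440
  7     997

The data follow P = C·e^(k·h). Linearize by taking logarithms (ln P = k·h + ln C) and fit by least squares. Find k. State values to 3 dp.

k = 0.869

With ln Pᵢ as the transformed response and hᵢ as the regressor:
AᵀA = [[111.0000, 19.0000]; [19.0000, 5]], rhs = [112.1972, 20.6481]ᵀ  (here Σh = 19.0000, Σ(h)² = 111.0000, Σln P = 20.6481, Σh·ln P = 112.1972).
Δ = 111.0000·5 − (19.0000)² = 194.0000; k = (112.1972·5 − 19.0000·20.6481)/194.0000 = 0.86944, ln C = (111.0000·20.6481 − 19.0000·112.1972)/194.0000 = 0.82574.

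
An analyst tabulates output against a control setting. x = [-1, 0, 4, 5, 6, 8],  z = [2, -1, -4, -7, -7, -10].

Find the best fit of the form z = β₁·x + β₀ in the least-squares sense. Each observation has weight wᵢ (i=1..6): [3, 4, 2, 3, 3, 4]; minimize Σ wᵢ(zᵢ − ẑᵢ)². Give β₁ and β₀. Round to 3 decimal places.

β₁ = -1.225, β₀ = -0.117

The normal system MᵀWM·[β₁, β₀]ᵀ = MᵀWz is [[474, 70]; [70, 19]]·[β₁, β₀]ᵀ = [-589, -88]ᵀ.
Determinant 474·19 − 70² = 4106.
β₁ = ((-589)·19 − 70·(-88))/4106 = -5031/4106; β₀ = (474·(-88) − 70·(-589))/4106 = -241/2053.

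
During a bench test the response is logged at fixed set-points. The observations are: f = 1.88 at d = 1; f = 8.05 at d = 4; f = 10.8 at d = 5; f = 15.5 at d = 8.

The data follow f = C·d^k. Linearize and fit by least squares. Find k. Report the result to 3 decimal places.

With ln fᵢ as the transformed response and ln dᵢ as the regressor:
XᵀX = [[8.8362, 5.0752]; [5.0752, 4]], rhs = [12.4205, 7.8373]ᵀ  (here Σln d = 5.0752, Σ(ln d)² = 8.8362, Σln f = 7.8373, Σln d·ln f = 12.4205).
Solving (det = 9.5873): k = 1.03326, ln C = 0.64834.

k = 1.033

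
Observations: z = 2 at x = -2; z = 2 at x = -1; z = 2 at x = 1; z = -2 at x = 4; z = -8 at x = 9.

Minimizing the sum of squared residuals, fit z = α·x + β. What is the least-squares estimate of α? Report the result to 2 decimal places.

α = -0.95

MᵀM·[α, β]ᵀ = Mᵀz reads: 103·α + 11·β = -84;  11·α + 5·β = -4.
(Σx·x = 103, Σx = 11, Σ1 = 5, Σx·z = -84, Σz = -4.)
Determinant 103·5 − 11² = 394.
α = ((-84)·5 − 11·(-4))/394 = -188/197; β = (103·(-4) − 11·(-84))/394 = 256/197.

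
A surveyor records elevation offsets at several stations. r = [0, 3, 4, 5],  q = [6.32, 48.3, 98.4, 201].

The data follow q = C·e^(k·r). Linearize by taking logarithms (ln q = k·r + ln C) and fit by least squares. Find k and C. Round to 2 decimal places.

Taking logs, ln q = k·r + ln C, so regress ln q on r.
Over the data: Σr = 12.0000, Σ(r)² = 50.0000, Σln q = 15.6135, Σr·ln q = 56.5050.
Normal system: [[50.0000, 12.0000]; [12.0000, 4]]·[k, ln C]ᵀ = [56.5050, 15.6135]ᵀ.
Δ = 50.0000·4 − (12.0000)² = 56.0000; k = (56.5050·4 − 12.0000·15.6135)/56.0000 = 0.69032, ln C = (50.0000·15.6135 − 12.0000·56.5050)/56.0000 = 1.83241, so C = exp(1.83241) = 6.24894.

k = 0.69, C = 6.25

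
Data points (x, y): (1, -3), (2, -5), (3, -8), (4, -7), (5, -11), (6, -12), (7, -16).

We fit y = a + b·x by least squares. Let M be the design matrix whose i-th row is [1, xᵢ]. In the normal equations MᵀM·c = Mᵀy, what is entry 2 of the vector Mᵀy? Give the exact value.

Entry 2 ↔ basis x, so (Mᵀy)_{2} = Σᵢ (x)·yᵢ = (1)·(-3) + (2)·(-5) + (3)·(-8) + (4)·(-7) + (5)·(-11) + (6)·(-12) + (7)·(-16) = -304.

-304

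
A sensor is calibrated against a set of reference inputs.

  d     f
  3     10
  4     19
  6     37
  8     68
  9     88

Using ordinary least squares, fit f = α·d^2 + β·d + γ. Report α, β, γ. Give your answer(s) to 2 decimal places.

From the data, Σd^2·d^2 = 12290, Σd^2·d = 1548, Σd^2 = 206, Σd·d = 206, Σd = 30, Σ1 = 5.
Moment sums: Σd^2·f = 13206, Σd·f = 1664, Σf = 222.
Solving the 3×3 system (Gaussian elimination) gives α = 9/7, β = -242/91, γ = 96/13.

α = 1.29, β = -2.66, γ = 7.38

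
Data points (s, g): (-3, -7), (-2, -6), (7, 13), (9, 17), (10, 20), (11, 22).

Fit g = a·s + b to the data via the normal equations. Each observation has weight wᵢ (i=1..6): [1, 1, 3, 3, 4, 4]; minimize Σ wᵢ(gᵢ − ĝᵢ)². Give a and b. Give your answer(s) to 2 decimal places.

a = 2.11, b = -1.43

Entries of MᵀWM: Σwᵢ·s·s = 1287, Σwᵢ·s = 127, Σwᵢ·1 = 16.
Moment sums: Σwᵢ·s·g = 2533, Σwᵢ·g = 245.
det = 1287·16 − 127² = 4463.
a = (2533·16 − 127·245)/4463 = 9413/4463; b = (1287·245 − 127·2533)/4463 = -6376/4463.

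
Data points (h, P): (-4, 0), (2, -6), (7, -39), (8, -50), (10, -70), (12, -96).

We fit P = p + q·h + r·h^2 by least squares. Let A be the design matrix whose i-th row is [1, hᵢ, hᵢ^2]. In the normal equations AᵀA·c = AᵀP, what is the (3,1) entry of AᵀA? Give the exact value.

377

Row 3 ↔ basis h^2, column 1 ↔ basis 1, so (AᵀA)_{3,1} = Σᵢ h^2 = (16)·(1) + (4)·(1) + (49)·(1) + (64)·(1) + (100)·(1) + (144)·(1) = 377.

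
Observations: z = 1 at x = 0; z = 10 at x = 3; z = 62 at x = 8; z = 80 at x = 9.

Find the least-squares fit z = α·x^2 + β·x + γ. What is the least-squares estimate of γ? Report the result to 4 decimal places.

γ = 1.1579

Forming MᵀM = [[10738, 1268, 154]; [1268, 154, 20]; [154, 20, 4]] and Mᵀz = [10538, 1246, 153]ᵀ gives MᵀM·[α, β, γ]ᵀ = Mᵀz.
Row-reducing yields α = 3809/3894, β = -221/1947, γ = 1503/1298.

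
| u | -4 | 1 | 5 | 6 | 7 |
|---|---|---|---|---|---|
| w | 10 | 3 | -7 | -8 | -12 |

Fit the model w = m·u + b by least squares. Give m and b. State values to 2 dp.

m = -1.98, b = 3.13

The normal equations are: 127·m + 15·b = -204;  15·m + 5·b = -14.
Eliminating b: 5·(row 1) − 15·(row 2) gives 410·m = 5·(-204) − 15·(-14) = -810, so m = -81/41.
Then b = ((-14) − 15·(-81/41))/5 = 641/205.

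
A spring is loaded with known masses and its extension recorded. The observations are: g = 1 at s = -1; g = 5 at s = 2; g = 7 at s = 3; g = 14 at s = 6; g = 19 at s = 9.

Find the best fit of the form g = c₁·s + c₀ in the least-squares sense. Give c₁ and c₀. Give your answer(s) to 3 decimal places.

c₁ = 1.874, c₀ = 2.078

From the data, Σs·s = 131, Σs = 19, Σ1 = 5.
Moment sums: Σs·g = 285, Σg = 46.
Determinant 131·5 − 19² = 294.
c₁ = (285·5 − 19·46)/294 = 551/294; c₀ = (131·46 − 19·285)/294 = 611/294.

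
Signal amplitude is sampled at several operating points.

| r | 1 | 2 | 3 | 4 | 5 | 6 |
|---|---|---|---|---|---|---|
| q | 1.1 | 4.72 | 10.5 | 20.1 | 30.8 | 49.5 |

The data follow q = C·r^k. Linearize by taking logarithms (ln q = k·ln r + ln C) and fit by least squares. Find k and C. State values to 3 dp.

k = 2.102, C = 1.087

Taking logs, ln q = k·ln r + ln C, so regress ln q on ln r.
Σln r = 6.5793, Σ(ln r)² = 9.4099, Σln q = 14.3287, Σln r·ln q = 20.3265.
Equations: 9.4099·k + 6.5793·ln C = 20.3265;  6.5793·k + 6·ln C = 14.3287.
Slope k = (n·Σln r·ln q − Σln r·Σln q)/(n·Σ(ln r)² − (Σln r)²) = (6·20.3265 − 6.5793·14.3287)/13.1729 = 2.10182; ln C = (Σln q − k·Σln r)/n = 0.08338, so C = exp(0.08338) = 1.08696.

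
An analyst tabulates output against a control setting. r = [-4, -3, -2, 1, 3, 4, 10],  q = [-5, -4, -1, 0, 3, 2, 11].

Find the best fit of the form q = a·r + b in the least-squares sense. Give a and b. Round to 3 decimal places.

a = 1.069, b = -0.517

From the data, Σr·r = 155, Σr = 9, Σ1 = 7.
Right-hand side: Σr·q = 161, Σq = 6.
So AᵀA·[a, b]ᵀ = Aᵀq: [[155, 9]; [9, 7]]·[a, b]ᵀ = [161, 6]ᵀ.
Determinant 155·7 − 9² = 1004.
a = (161·7 − 9·6)/1004 = 1073/1004; b = (155·6 − 9·161)/1004 = -519/1004.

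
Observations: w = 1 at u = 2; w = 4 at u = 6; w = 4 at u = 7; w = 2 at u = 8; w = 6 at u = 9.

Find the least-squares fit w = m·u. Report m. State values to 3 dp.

Normal-equation sums: Σu·u = 234.
And Σu·w = 124.
XᵀX·[m]ᵀ = Xᵀw becomes [[234]]·[m]ᵀ = [124]ᵀ.
m = 124/234 = 0.529915.

m = 0.530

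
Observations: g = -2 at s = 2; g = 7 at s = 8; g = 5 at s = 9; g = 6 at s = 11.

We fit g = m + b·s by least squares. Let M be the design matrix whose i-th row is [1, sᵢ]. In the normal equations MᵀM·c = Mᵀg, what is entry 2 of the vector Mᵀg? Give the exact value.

163

Entry 2 ↔ basis s, so (Mᵀg)_{2} = Σᵢ (s)·gᵢ = (2)·(-2) + (8)·(7) + (9)·(5) + (11)·(6) = 163.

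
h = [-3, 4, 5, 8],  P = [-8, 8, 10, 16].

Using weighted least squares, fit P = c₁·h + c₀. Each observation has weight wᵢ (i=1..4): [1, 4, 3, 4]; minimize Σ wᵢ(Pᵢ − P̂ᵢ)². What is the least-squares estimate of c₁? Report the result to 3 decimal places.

c₁ = 2.154

Entries of AᵀWA: Σwᵢ·h·h = 404, Σwᵢ·h = 60, Σwᵢ·1 = 12.
And Σwᵢ·h·P = 814, Σwᵢ·P = 118.
Normal equations: [[404, 60]; [60, 12]]·[c₁, c₀]ᵀ = [814, 118]ᵀ.
Determinant 404·12 − 60² = 1248.
c₁ = (814·12 − 60·118)/1248 = 28/13; c₀ = (404·118 − 60·814)/1248 = -73/78.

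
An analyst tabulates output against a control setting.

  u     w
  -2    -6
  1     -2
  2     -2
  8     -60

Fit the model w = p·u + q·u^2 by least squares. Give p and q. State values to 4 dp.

p = 0.7900, q = -1.0364

Entries of XᵀX: Σu·u = 73, Σu·u^2 = 513, Σu^2·u^2 = 4129.
Moment sums: Σu·w = -474, Σu^2·w = -3874.
det = 73·4129 − 513² = 38248.
p = ((-474)·4129 − 513·(-3874))/38248 = 3777/4781; q = (73·(-3874) − 513·(-474))/38248 = -4955/4781.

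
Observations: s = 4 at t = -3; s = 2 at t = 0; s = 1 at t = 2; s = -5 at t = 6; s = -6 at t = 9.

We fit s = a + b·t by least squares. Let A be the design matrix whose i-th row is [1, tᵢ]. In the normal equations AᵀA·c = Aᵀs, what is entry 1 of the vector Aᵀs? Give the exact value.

Entry 1 ↔ basis 1, so (Aᵀs)_{1} = Σᵢ sᵢ = (1)·(4) + (1)·(2) + (1)·(1) + (1)·(-5) + (1)·(-6) = -4.

-4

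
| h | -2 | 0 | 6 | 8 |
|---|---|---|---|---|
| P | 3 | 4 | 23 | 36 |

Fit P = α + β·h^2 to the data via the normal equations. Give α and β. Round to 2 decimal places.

With design matrix A, AᵀA = [[4, 104]; [104, 5408]] and AᵀP = [66, 3144]ᵀ.
det = 4·5408 − 104² = 10816.
α = (66·5408 − 104·3144)/10816 = 36/13; β = (4·3144 − 104·66)/10816 = 357/676.

α = 2.77, β = 0.53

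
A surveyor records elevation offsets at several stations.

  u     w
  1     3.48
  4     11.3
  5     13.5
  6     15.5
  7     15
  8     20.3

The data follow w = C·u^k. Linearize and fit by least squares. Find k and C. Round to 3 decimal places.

k = 0.813, C = 3.529

With ln wᵢ as the transformed response and ln uᵢ as the regressor:
Σln u = 8.8128, Σ(ln u)² = 15.8331, Σln w = 14.7340, Σln u·ln w = 23.9913.
Equations: 15.8331·k + 8.8128·ln C = 23.9913;  8.8128·k + 6·ln C = 14.7340.
Slope k = (n·Σln u·ln w − Σln u·Σln w)/(n·Σ(ln u)² − (Σln u)²) = (6·23.9913 − 8.8128·14.7340)/17.3327 = 0.81344; ln C = (Σln w − k·Σln u)/n = 1.26088, so C = exp(1.26088) = 3.52853.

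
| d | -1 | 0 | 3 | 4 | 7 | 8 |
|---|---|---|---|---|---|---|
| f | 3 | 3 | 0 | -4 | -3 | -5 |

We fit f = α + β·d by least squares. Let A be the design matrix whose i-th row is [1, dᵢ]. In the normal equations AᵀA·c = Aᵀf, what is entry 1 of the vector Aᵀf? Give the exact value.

Entry 1 ↔ basis 1, so (Aᵀf)_{1} = Σᵢ fᵢ = (1)·(3) + (1)·(3) + (1)·(0) + (1)·(-4) + (1)·(-3) + (1)·(-5) = -6.

-6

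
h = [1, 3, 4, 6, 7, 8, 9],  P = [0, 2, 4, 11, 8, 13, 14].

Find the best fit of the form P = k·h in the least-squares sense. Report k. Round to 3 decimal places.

Sums needed: Σh·h = 256.
And Σh·P = 374.
Normal equations: [[256]]·[k]ᵀ = [374]ᵀ.
Hence k = 374 / 256 ≈ 1.46094.

k = 1.461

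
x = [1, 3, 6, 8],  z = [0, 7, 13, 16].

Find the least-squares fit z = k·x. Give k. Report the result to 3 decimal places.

k = 2.064

Sums needed: Σx·x = 110.
Moment sums: Σx·z = 227.
k = 227/110 = 2.06364.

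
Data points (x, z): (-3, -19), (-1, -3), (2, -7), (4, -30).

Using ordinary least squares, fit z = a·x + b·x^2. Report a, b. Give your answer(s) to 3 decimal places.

a = 0.439, b = -1.981

Compute the Gram sums: Σx·x = 30, Σx·x^2 = 44, Σx^2·x^2 = 354.
And Σx·z = -74, Σx^2·z = -682.
Normal equations: [[30, 44]; [44, 354]]·[a, b]ᵀ = [-74, -682]ᵀ.
Δ = 30·354 − 44² = 8684.
a = ((-74)·354 − 44·(-682))/8684 = 953/2171; b = (30·(-682) − 44·(-74))/8684 = -4301/2171.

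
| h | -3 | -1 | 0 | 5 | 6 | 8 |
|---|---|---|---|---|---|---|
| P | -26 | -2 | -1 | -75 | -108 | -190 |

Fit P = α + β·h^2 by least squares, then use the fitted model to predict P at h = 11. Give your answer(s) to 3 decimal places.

Entries of XᵀX: Σ1 = 6, Σh^2 = 135, Σh^2·h^2 = 6099.
Right-hand side: ΣP = -402, Σh^2·P = -18159.
So XᵀX·[α, β]ᵀ = XᵀP: [[6, 135]; [135, 6099]]·[α, β]ᵀ = [-402, -18159]ᵀ.
Δ = 6·6099 − 135² = 18369.
α = ((-402)·6099 − 135·(-18159))/18369 = -37/2041; β = (6·(-18159) − 135·(-402))/18369 = -6076/2041.
At h = 11: P̂ = (-37/2041)·(1) + (-6076/2041)·(121) = -735233/2041.

P̂ = -360.232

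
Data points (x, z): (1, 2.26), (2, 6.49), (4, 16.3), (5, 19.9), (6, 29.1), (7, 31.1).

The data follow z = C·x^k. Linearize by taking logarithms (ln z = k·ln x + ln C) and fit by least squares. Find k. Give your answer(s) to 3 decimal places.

k = 1.358

Linearized form: ln z = k·ln x + ln C. From the 6 transformed points,
AᵀA = [[11.9895, 7.4265]; [7.4265, 6]], rhs = [22.7072, 15.2755]ᵀ  (here Σln x = 7.4265, Σ(ln x)² = 11.9895, Σln z = 15.2755, Σln x·ln z = 22.7072).
Slope k = (n·Σln x·ln z − Σln x·Σln z)/(n·Σ(ln x)² − (Σln x)²) = (6·22.7072 − 7.4265·15.2755)/16.7835 = 1.35842; ln C = (Σln z − k·Σln x)/n = 0.86451.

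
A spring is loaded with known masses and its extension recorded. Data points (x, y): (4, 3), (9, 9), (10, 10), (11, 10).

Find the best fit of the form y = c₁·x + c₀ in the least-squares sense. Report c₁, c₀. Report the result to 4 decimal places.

Sums needed: Σx·x = 318, Σx = 34, Σ1 = 4.
Right-hand side: Σx·y = 303, Σy = 32.
Δ = 318·4 − 34² = 116.
c₁ = (303·4 − 34·32)/116 = 31/29; c₀ = (318·32 − 34·303)/116 = -63/58.

c₁ = 1.0690, c₀ = -1.0862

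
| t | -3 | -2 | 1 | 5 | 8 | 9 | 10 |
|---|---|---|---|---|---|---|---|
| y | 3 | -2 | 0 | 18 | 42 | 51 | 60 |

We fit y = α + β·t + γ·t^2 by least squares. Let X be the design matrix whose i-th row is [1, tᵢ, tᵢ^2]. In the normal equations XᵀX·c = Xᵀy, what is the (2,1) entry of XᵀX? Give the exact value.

Row 2 ↔ basis t, column 1 ↔ basis 1, so (XᵀX)_{2,1} = Σᵢ t = (-3)·(1) + (-2)·(1) + (1)·(1) + (5)·(1) + (8)·(1) + (9)·(1) + (10)·(1) = 28.

28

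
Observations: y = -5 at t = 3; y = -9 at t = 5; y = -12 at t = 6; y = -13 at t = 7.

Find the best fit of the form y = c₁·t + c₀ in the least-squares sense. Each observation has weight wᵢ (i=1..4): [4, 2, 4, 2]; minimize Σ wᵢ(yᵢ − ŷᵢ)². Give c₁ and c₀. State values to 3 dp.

c₁ = -2.143, c₀ = 1.381

The normal system XᵀWX·[c₁, c₀]ᵀ = XᵀWy is [[328, 60]; [60, 12]]·[c₁, c₀]ᵀ = [-620, -112]ᵀ.
det = 328·12 − 60² = 336.
c₁ = ((-620)·12 − 60·(-112))/336 = -15/7; c₀ = (328·(-112) − 60·(-620))/336 = 29/21.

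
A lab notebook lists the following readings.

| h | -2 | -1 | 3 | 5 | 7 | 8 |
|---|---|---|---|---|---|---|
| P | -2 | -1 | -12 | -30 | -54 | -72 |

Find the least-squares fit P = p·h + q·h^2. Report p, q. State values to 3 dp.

Setting ∂/∂p … = 0 gives: 152·p + 998·q = -1135;  998·p + 7220·q = -8121.
det = 152·7220 − 998² = 101436.
p = ((-1135)·7220 − 998·(-8121))/101436 = -44971/50718; q = (152·(-8121) − 998·(-1135))/101436 = -50831/50718.

p = -0.887, q = -1.002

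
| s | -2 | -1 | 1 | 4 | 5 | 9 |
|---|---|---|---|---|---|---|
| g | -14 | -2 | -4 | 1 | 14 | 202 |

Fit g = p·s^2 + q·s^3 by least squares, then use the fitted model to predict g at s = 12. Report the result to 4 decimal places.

ĝ = 572.1640

Compute the Gram sums: Σs^2·s^2 = 7460, Σs^2·s^3 = 63166, Σs^3·s^3 = 551228.
Right-hand side: Σs^2·g = 16666, Σs^3·g = 149182.
So XᵀX·[p, q]ᵀ = Xᵀg: [[7460, 63166]; [63166, 551228]]·[p, q]ᵀ = [16666, 149182]ᵀ.
Eliminating q: 551228·(row 1) − 63166·(row 2) gives 122217324·p = 551228·16666 − 63166·149182 = -236464364, so p = -59116091/30554331.
Then q = (149182 − 63166·(-59116091/30554331))/551228 = 15043291/30554331.
At s = 12: ĝ = (-59116091/30554331)·(144) + (15043291/30554331)·(1728) = 5827363248/10184777.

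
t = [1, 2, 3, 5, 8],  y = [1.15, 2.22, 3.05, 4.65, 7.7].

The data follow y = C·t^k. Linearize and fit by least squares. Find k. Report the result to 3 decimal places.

With ln yᵢ as the transformed response and ln tᵢ as the regressor:
AᵀA = [[8.6018, 5.4806]; [5.4806, 5]], rhs = [8.4960, 5.6305]ᵀ  (here Σln t = 5.4806, Σ(ln t)² = 8.6018, Σln y = 5.6305, Σln t·ln y = 8.4960).
Δ = 8.6018·5 − (5.4806)² = 12.9714; k = (8.4960·5 − 5.4806·5.6305)/12.9714 = 0.89591, ln C = (8.6018·5.6305 − 5.4806·8.4960)/12.9714 = 0.14407.

k = 0.896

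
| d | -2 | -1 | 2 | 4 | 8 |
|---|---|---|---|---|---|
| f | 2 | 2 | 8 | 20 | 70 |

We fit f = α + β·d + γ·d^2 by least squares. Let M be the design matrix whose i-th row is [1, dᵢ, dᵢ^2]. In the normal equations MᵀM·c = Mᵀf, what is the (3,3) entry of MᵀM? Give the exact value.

4385

Row 3 ↔ basis d^2, column 3 ↔ basis d^2, so (MᵀM)_{3,3} = Σᵢ (d^2)·(d^2) = (4)·(4) + (1)·(1) + (4)·(4) + (16)·(16) + (64)·(64) = 4385.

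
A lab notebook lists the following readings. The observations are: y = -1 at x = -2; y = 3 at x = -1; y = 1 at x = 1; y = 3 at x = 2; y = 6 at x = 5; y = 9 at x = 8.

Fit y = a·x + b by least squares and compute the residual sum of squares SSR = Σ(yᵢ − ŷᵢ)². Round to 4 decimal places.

SSR = 8.3529

MᵀM·[a, b]ᵀ = Mᵀy reads: 99·a + 13·b = 108;  13·a + 6·b = 21.
Δ = 99·6 − 13² = 425.
a = (108·6 − 13·21)/425 = 15/17; b = (99·21 − 13·108)/425 = 27/17.
Residuals: -14/17, 39/17, -25/17, -6/17, 0, 6/17; SSR = 142/17.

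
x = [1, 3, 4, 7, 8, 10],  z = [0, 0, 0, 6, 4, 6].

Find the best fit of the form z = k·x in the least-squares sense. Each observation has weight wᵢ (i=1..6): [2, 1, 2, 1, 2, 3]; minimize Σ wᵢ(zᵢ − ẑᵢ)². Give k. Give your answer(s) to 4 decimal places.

k = 0.5500

From the data, Σwᵢ·x·x = 520.
And Σwᵢ·x·z = 286.
Hence k = 286 / 520 ≈ 0.55.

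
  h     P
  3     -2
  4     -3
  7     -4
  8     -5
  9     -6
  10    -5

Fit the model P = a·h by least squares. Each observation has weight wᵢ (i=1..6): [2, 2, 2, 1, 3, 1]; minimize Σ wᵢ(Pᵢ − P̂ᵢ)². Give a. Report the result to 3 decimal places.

Sums needed: Σwᵢ·h·h = 555.
And Σwᵢ·h·P = -344.
XᵀWX·[a]ᵀ = XᵀWP becomes [[555]]·[a]ᵀ = [-344]ᵀ.
Hence a = -344 / 555 ≈ -0.61982.

a = -0.620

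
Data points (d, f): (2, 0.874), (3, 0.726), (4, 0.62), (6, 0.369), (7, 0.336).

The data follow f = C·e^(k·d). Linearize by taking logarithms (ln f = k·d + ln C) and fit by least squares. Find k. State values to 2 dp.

With ln fᵢ as the transformed response and dᵢ as the regressor:
Σd = 22.0000, Σ(d)² = 114.0000, Σln f = -3.0205, Σd·ln f = -16.7584.
Equations: 114.0000·k + 22.0000·ln C = -16.7584;  22.0000·k + 5·ln C = -3.0205.
Solving (det = 86.0000): k = -0.20163, ln C = 0.28308.

k = -0.20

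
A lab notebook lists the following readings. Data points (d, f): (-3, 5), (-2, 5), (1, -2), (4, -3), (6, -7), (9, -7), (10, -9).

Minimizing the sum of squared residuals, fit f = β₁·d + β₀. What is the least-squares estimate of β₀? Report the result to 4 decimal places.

β₀ = 1.2717

The normal system XᵀX·[β₁, β₀]ᵀ = Xᵀf is [[247, 25]; [25, 7]]·[β₁, β₀]ᵀ = [-234, -18]ᵀ.
det = 247·7 − 25² = 1104.
β₁ = ((-234)·7 − 25·(-18))/1104 = -99/92; β₀ = (247·(-18) − 25·(-234))/1104 = 117/92.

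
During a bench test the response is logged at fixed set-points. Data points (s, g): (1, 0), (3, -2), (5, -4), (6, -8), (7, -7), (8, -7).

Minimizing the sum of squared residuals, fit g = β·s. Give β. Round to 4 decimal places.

Sums needed: Σs·s = 184.
For Mᵀg: Σs·g = -179.
So MᵀM·[β]ᵀ = Mᵀg: [[184]]·[β]ᵀ = [-179]ᵀ.
Hence β = -179 / 184 ≈ -0.972826.

β = -0.9728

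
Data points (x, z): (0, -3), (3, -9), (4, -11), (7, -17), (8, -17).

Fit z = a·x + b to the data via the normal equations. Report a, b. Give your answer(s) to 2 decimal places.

Forming AᵀA = [[138, 22]; [22, 5]] and Aᵀz = [-326, -57]ᵀ gives AᵀA·[a, b]ᵀ = Aᵀz.
Δ = 138·5 − 22² = 206.
a = ((-326)·5 − 22·(-57))/206 = -188/103; b = (138·(-57) − 22·(-326))/206 = -347/103.

a = -1.83, b = -3.37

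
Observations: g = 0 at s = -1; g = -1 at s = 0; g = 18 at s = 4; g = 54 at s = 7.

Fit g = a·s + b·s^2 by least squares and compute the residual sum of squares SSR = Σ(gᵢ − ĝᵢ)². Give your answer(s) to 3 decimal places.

Compute the Gram sums: Σs·s = 66, Σs·s^2 = 406, Σs^2·s^2 = 2658.
For Aᵀg: Σs·g = 450, Σs^2·g = 2934.
Eliminating b: 2658·(row 1) − 406·(row 2) gives 10592·a = 2658·450 − 406·2934 = 4896, so a = 153/331.
Then b = (2934 − 406·(153/331))/2658 = 342/331.
Residuals: -189/331, -1, -126/331, 45/331; SSR = 493/331.

SSR = 1.489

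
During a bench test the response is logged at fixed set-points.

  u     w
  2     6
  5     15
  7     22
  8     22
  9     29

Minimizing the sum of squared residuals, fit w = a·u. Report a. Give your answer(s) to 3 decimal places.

Forming XᵀX = [[223]] and Xᵀw = [678]ᵀ gives XᵀX·[a]ᵀ = Xᵀw.
Hence a = 678 / 223 ≈ 3.04036.

a = 3.040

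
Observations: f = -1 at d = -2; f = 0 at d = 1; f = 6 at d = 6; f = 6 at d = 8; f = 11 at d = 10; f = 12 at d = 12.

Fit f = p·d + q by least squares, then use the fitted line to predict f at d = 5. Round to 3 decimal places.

The normal system XᵀX·[p, q]ᵀ = Xᵀf is [[349, 35]; [35, 6]]·[p, q]ᵀ = [340, 34]ᵀ.
det = 349·6 − 35² = 869.
p = (340·6 − 35·34)/869 = 850/869; q = (349·34 − 35·340)/869 = -34/869.
At d = 5: f̂ = (850/869)·(5) + (-34/869)·(1) = 4216/869.

f̂ = 4.852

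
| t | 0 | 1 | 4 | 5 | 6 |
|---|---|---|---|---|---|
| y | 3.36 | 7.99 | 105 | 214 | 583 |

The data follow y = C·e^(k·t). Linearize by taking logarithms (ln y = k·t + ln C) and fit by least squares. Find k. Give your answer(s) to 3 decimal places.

Taking logs, ln y = k·t + ln C, so regress ln y on t.
Σt = 16.0000, Σ(t)² = 78.0000, Σln y = 19.6783, Σt·ln y = 85.7330.
Equations: 78.0000·k + 16.0000·ln C = 85.7330;  16.0000·k + 5·ln C = 19.6783.
Slope k = (n·Σt·ln y − Σt·Σln y)/(n·Σ(t)² − (Σt)²) = (5·85.7330 − 16.0000·19.6783)/134.0000 = 0.84935; ln C = (Σln y − k·Σt)/n = 1.21773.

k = 0.849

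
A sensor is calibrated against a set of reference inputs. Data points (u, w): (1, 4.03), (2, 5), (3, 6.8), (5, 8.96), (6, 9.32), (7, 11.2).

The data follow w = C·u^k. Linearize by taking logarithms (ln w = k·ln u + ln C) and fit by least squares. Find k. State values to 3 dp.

Linearized form: ln w = k·ln u + ln C. From the 6 transformed points,
AᵀA = [[11.2747, 7.1389]; [7.1389, 6]], rhs = [15.4513, 11.7610]ᵀ  (here Σln u = 7.1389, Σ(ln u)² = 11.2747, Σln w = 11.7610, Σln u·ln w = 15.4513).
Solving (det = 16.6845): k = 0.52431, ln C = 1.33634.

k = 0.524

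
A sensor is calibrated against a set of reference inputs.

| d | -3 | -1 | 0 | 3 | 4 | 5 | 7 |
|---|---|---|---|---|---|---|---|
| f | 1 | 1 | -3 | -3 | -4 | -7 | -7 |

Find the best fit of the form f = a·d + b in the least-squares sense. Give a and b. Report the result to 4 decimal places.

The normal equations are: 109·a + 15·b = -113;  15·a + 7·b = -22.
det = 109·7 − 15² = 538.
a = ((-113)·7 − 15·(-22))/538 = -461/538; b = (109·(-22) − 15·(-113))/538 = -703/538.

a = -0.8569, b = -1.3067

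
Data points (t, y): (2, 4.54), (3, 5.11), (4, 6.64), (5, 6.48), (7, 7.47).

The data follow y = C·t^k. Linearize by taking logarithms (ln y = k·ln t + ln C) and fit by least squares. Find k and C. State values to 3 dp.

k = 0.411, C = 3.420

Taking logs, ln y = k·ln t + ln C, so regress ln y on ln t.
Over the data: Σln t = 6.7334, Σ(ln t)² = 9.9861, Σln y = 8.9169, Σln t·ln y = 12.3858.
Normal system: [[9.9861, 6.7334]; [6.7334, 5]]·[k, ln C]ᵀ = [12.3858, 8.9169]ᵀ.
Slope k = (n·Σln t·ln y − Σln t·Σln y)/(n·Σ(ln t)² − (Σln t)²) = (5·12.3858 − 6.7334·8.9169)/4.5917 = 0.41119; ln C = (Σln y − k·Σln t)/n = 1.22963, so C = exp(1.22963) = 3.41997.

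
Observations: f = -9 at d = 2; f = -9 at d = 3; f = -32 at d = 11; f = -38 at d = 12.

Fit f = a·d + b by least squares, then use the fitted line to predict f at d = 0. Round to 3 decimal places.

f̂ = -1.768

Forming MᵀM = [[278, 28]; [28, 4]] and Mᵀf = [-853, -88]ᵀ gives MᵀM·[a, b]ᵀ = Mᵀf.
Δ = 278·4 − 28² = 328.
a = ((-853)·4 − 28·(-88))/328 = -237/82; b = (278·(-88) − 28·(-853))/328 = -145/82.
At d = 0: f̂ = (-237/82)·(0) + (-145/82)·(1) = -145/82.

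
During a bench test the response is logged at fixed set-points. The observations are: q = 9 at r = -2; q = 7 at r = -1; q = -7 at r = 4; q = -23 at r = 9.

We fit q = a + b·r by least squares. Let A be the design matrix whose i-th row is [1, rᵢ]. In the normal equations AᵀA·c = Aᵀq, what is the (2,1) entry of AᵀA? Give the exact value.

10

Row 2 ↔ basis r, column 1 ↔ basis 1, so (AᵀA)_{2,1} = Σᵢ r = (-2)·(1) + (-1)·(1) + (4)·(1) + (9)·(1) = 10.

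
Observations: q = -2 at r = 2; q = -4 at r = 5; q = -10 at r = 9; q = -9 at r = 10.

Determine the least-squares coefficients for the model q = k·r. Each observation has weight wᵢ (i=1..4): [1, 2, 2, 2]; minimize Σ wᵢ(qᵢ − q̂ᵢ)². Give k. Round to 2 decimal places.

The normal equations are: 416·k = -404.
Hence k = -404 / 416 ≈ -0.971154.

k = -0.97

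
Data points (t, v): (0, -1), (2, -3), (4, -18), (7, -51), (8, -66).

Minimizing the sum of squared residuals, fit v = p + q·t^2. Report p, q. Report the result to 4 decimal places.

p = -0.4229, q = -1.0292

Sums needed: Σ1 = 5, Σt^2 = 133, Σt^2·t^2 = 6769.
And Σv = -139, Σt^2·v = -7023.
Normal equations: [[5, 133]; [133, 6769]]·[p, q]ᵀ = [-139, -7023]ᵀ.
Determinant 5·6769 − 133² = 16156.
p = ((-139)·6769 − 133·(-7023))/16156 = -244/577; q = (5·(-7023) − 133·(-139))/16156 = -4157/4039.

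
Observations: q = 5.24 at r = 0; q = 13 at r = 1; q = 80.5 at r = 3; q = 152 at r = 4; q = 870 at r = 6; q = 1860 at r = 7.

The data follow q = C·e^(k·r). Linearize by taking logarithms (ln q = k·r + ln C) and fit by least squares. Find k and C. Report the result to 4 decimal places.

Taking logs, ln q = k·r + ln C, so regress ln q on r.
Σr = 21.0000, Σ(r)² = 111.0000, Σln q = 27.9302, Σr·ln q = 129.1345.
Equations: 111.0000·k + 21.0000·ln C = 129.1345;  21.0000·k + 6·ln C = 27.9302.
Solving (det = 225.0000): k = 0.83677, ln C = 1.72636, so C = exp(1.72636) = 5.62016.

k = 0.8368, C = 5.6202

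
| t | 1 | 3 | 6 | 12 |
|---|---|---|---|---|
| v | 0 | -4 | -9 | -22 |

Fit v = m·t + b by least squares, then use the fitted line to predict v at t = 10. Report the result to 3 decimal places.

v̂ = -17.717

Setting ∂/∂m … = 0 gives: 190·m + 22·b = -330;  22·m + 4·b = -35.
Eliminating b: 4·(row 1) − 22·(row 2) gives 276·m = 4·(-330) − 22·(-35) = -550, so m = -275/138.
Then b = ((-35) − 22·(-275/138))/4 = 305/138.
At t = 10: v̂ = (-275/138)·(10) + (305/138)·(1) = -815/46.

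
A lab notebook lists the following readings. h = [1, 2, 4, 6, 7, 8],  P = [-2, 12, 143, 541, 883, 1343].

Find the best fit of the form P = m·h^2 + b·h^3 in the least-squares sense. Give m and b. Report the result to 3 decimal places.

The normal system AᵀA·[m, b]ᵀ = AᵀP is [[8066, 58408]; [58408, 430610]]·[m, b]ᵀ = [151029, 1116587]ᵀ.
Eliminating b: 430610·(row 1) − 58408·(row 2) gives 61805796·m = 430610·151029 − 58408·1116587 = -183015806, so m = -614147/207402.
Then b = (1116587 − 58408·(-614147/207402))/430610 = 92544455/30902898.

m = -2.961, b = 2.995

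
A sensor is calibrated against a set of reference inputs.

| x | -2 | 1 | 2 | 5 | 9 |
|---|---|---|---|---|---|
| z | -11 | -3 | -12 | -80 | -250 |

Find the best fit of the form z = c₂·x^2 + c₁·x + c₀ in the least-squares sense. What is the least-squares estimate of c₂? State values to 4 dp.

The normal equations are: 7219·c₂ + 855·c₁ + 115·c₀ = -22345;  855·c₂ + 115·c₁ + 15·c₀ = -2655;  115·c₂ + 15·c₁ + 5·c₀ = -356.
(Σx^2·x^2 = 7219, Σx^2·x = 855, Σx^2 = 115, Σx·x = 115, Σx = 15, Σ1 = 5, Σx^2·z = -22345, Σx·z = -2655, Σz = -356.)
Row-reducing yields c₂ = -9081/3004, c₁ = -9717/15020, c₀ = 2021/7510.

c₂ = -3.0230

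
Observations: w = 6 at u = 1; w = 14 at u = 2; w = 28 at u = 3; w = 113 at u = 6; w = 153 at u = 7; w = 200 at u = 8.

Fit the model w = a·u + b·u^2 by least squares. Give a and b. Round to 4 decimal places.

a = 0.6325, b = 3.0388

With design matrix M, MᵀM = [[163, 1107]; [1107, 7891]] and Mᵀw = [3467, 24679]ᵀ.
Δ = 163·7891 − 1107² = 60784.
a = (3467·7891 − 1107·24679)/60784 = 9611/15196; b = (163·24679 − 1107·3467)/60784 = 46177/15196.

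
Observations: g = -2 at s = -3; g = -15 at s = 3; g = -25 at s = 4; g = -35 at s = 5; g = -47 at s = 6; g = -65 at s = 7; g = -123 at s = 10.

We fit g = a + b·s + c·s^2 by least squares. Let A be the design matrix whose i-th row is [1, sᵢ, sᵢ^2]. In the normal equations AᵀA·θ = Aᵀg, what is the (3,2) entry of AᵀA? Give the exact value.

Row 3 ↔ basis s^2, column 2 ↔ basis s, so (AᵀA)_{3,2} = Σᵢ (s^2)·(s) = (9)·(-3) + (9)·(3) + (16)·(4) + (25)·(5) + (36)·(6) + (49)·(7) + (100)·(10) = 1748.

1748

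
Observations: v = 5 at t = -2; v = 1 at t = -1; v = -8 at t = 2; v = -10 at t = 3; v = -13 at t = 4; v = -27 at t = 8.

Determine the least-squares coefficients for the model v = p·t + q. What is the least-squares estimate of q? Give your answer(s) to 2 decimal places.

MᵀM·[p, q]ᵀ = Mᵀv reads: 98·p + 14·q = -325;  14·p + 6·q = -52.
(Σt·t = 98, Σt = 14, Σ1 = 6, Σt·v = -325, Σv = -52.)
det = 98·6 − 14² = 392.
p = ((-325)·6 − 14·(-52))/392 = -611/196; q = (98·(-52) − 14·(-325))/392 = -39/28.

q = -1.39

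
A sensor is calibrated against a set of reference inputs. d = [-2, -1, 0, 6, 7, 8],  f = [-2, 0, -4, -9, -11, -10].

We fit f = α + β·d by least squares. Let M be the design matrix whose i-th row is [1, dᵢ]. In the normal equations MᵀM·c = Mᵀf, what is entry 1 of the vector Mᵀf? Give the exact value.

-36

Entry 1 ↔ basis 1, so (Mᵀf)_{1} = Σᵢ fᵢ = (1)·(-2) + (1)·(0) + (1)·(-4) + (1)·(-9) + (1)·(-11) + (1)·(-10) = -36.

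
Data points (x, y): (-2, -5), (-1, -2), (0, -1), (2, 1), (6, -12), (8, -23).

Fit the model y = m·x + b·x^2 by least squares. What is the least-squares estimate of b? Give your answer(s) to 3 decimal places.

b = -0.534

With design matrix M, MᵀM = [[109, 727]; [727, 5425]] and Mᵀy = [-242, -1922]ᵀ.
Eliminating b: 5425·(row 1) − 727·(row 2) gives 62796·m = 5425·(-242) − 727·(-1922) = 84444, so m = 7037/5233.
Then b = ((-1922) − 727·(7037/5233))/5425 = -2797/5233.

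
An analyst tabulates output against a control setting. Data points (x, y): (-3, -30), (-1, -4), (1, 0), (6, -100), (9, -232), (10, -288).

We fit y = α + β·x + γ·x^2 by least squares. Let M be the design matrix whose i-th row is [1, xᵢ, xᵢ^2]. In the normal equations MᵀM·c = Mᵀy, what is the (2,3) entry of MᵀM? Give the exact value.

Row 2 ↔ basis x, column 3 ↔ basis x^2, so (MᵀM)_{2,3} = Σᵢ (x)·(x^2) = (-3)·(9) + (-1)·(1) + (1)·(1) + (6)·(36) + (9)·(81) + (10)·(100) = 1918.

1918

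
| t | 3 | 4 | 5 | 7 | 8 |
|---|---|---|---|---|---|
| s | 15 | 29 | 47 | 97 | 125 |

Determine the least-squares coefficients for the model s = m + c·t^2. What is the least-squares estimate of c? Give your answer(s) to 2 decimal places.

c = 2.02

The normal equations are: 5·m + 163·c = 313;  163·m + 7459·c = 14527.
(Σ1 = 5, Σt^2 = 163, Σt^2·t^2 = 7459, Σs = 313, Σt^2·s = 14527.)
Eliminating c: 7459·(row 1) − 163·(row 2) gives 10726·m = 7459·313 − 163·14527 = -33234, so m = -16617/5363.
Then c = (14527 − 163·(-16617/5363))/7459 = 10808/5363.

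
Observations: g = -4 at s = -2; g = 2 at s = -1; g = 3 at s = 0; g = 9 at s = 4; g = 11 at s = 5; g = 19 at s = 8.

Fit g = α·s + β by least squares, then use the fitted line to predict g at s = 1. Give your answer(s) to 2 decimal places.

ĝ = 3.98

Entries of AᵀA: Σs·s = 110, Σs = 14, Σ1 = 6.
For Aᵀg: Σs·g = 249, Σg = 40.
Δ = 110·6 − 14² = 464.
α = (249·6 − 14·40)/464 = 467/232; β = (110·40 − 14·249)/464 = 457/232.
At s = 1: ĝ = (467/232)·(1) + (457/232)·(1) = 231/58.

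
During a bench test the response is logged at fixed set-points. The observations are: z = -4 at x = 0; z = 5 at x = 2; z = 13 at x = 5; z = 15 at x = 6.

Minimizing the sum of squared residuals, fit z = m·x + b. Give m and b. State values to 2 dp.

m = 3.11, b = -2.86

Sums needed: Σx·x = 65, Σx = 13, Σ1 = 4.
And Σx·z = 165, Σz = 29.
Normal equations: [[65, 13]; [13, 4]]·[m, b]ᵀ = [165, 29]ᵀ.
Eliminating b: 4·(row 1) − 13·(row 2) gives 91·m = 4·165 − 13·29 = 283, so m = 283/91.
Then b = (29 − 13·(283/91))/4 = -20/7.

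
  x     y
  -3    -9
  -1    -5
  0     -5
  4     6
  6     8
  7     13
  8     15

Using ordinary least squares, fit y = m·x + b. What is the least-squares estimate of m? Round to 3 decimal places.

m = 2.196

With design matrix A, AᵀA = [[175, 21]; [21, 7]] and Aᵀy = [315, 23]ᵀ.
Δ = 175·7 − 21² = 784.
m = (315·7 − 21·23)/784 = 123/56; b = (175·23 − 21·315)/784 = -185/56.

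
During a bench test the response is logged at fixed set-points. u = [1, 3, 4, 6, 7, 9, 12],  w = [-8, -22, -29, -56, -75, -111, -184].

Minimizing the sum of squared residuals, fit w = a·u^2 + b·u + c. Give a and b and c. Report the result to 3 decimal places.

Setting ∂/∂a … = 0 gives: 31332·a + 3108·b + 336·c = -41848;  3108·a + 336·b + 42·c = -4258;  336·a + 42·b + 7·c = -485.
(Σu^2·u^2 = 31332, Σu^2·u = 3108, Σu^2 = 336, Σu·u = 336, Σu = 42, Σ1 = 7, Σu^2·w = -41848, Σu·w = -4258, Σw = -485.)
Row-reducing yields a = -29/28, b = -31/12, c = -57/14.

a = -1.036, b = -2.583, c = -4.071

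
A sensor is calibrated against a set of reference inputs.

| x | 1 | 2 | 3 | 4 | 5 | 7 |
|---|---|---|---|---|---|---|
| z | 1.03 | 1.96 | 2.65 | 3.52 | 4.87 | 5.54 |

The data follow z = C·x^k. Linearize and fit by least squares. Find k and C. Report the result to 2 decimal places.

k = 0.89, C = 1.04

Taking logs, ln z = k·ln x + ln C, so regress ln z on ln x.
XᵀX = [[9.9861, 6.7334]; [6.7334, 6]], rhs = [9.1610, 6.2306]ᵀ  (here Σln x = 6.7334, Σ(ln x)² = 9.9861, Σln z = 6.2306, Σln x·ln z = 9.1610).
Δ = 9.9861·6 − (6.7334)² = 14.5777; k = (9.1610·6 − 6.7334·6.2306)/14.5777 = 0.89264, ln C = (9.9861·6.2306 − 6.7334·9.1610)/14.5777 = 0.03668, so C = exp(0.03668) = 1.03736.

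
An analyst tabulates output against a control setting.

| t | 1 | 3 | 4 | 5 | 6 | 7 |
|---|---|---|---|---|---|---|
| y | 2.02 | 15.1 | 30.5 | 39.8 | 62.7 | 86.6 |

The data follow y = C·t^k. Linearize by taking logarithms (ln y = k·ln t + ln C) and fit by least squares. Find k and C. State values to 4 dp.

With ln yᵢ as the transformed response and ln tᵢ as the regressor:
Σln t = 7.8320, Σ(ln t)² = 12.7160, Σln y = 19.1190, Σln t·ln y = 29.7456.
Equations: 12.7160·k + 7.8320·ln C = 29.7456;  7.8320·k + 6·ln C = 19.1190.
Slope k = (n·Σln t·ln y − Σln t·Σln y)/(n·Σ(ln t)² − (Σln t)²) = (6·29.7456 − 7.8320·19.1190)/14.9557 = 1.92119; ln C = (Σln y − k·Σln t)/n = 0.67871, so C = exp(0.67871) = 1.97132.

k = 1.9212, C = 1.9713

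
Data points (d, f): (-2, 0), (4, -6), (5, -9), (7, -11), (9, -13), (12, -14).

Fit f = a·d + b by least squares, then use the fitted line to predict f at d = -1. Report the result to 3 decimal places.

Setting ∂/∂a … = 0 gives: 319·a + 35·b = -431;  35·a + 6·b = -53.
(Σd·d = 319, Σd = 35, Σ1 = 6, Σd·f = -431, Σf = -53.)
Δ = 319·6 − 35² = 689.
a = ((-431)·6 − 35·(-53))/689 = -731/689; b = (319·(-53) − 35·(-431))/689 = -1822/689.
At d = -1: f̂ = (-731/689)·(-1) + (-1822/689)·(1) = -1091/689.

f̂ = -1.583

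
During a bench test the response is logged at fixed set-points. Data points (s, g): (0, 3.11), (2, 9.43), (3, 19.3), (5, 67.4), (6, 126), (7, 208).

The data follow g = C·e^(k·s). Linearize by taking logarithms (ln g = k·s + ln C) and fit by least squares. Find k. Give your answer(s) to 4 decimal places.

k = 0.6133

Linearized form: ln g = k·s + ln C. From the 6 transformed points,
XᵀX = [[123.0000, 23.0000]; [23.0000, 6]], rhs = [100.8018, 20.7231]ᵀ  (here Σs = 23.0000, Σ(s)² = 123.0000, Σln g = 20.7231, Σs·ln g = 100.8018).
Δ = 123.0000·6 − (23.0000)² = 209.0000; k = (100.8018·6 − 23.0000·20.7231)/209.0000 = 0.61330, ln C = (123.0000·20.7231 − 23.0000·100.8018)/209.0000 = 1.10286.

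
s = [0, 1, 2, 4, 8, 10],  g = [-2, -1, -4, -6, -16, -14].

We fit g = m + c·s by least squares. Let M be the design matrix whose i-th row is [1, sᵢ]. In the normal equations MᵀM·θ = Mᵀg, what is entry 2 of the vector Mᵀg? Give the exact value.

Entry 2 ↔ basis s, so (Mᵀg)_{2} = Σᵢ (s)·gᵢ = (0)·(-2) + (1)·(-1) + (2)·(-4) + (4)·(-6) + (8)·(-16) + (10)·(-14) = -301.

-301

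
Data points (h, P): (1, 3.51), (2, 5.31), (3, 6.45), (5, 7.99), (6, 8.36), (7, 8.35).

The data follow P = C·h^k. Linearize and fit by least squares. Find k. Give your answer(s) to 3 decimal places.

k = 0.454

Taking logs, ln P = k·ln h + ln C, so regress ln P on ln h.
Over the data: Σln h = 7.1389, Σ(ln h)² = 11.2747, Σln P = 11.1132, Σln h·ln P = 14.4844.
Normal system: [[11.2747, 7.1389]; [7.1389, 6]]·[k, ln C]ᵀ = [14.4844, 11.1132]ᵀ.
Slope k = (n·Σln h·ln P − Σln h·Σln P)/(n·Σ(ln h)² − (Σln h)²) = (6·14.4844 − 7.1389·11.1132)/16.6845 = 0.45374; ln C = (Σln P − k·Σln h)/n = 1.31233.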